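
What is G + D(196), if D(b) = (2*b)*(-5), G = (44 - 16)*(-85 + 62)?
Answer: -2604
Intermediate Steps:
G = -644 (G = 28*(-23) = -644)
D(b) = -10*b
G + D(196) = -644 - 10*196 = -644 - 1960 = -2604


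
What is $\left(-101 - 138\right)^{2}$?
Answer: $57121$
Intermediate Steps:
$\left(-101 - 138\right)^{2} = \left(-239\right)^{2} = 57121$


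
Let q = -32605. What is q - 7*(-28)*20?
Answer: -28685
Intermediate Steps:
q - 7*(-28)*20 = -32605 - 7*(-28)*20 = -32605 - (-196)*20 = -32605 - 1*(-3920) = -32605 + 3920 = -28685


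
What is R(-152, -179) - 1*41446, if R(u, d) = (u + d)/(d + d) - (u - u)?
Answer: -14837337/358 ≈ -41445.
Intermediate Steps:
R(u, d) = (d + u)/(2*d) (R(u, d) = (d + u)/((2*d)) - 1*0 = (d + u)*(1/(2*d)) + 0 = (d + u)/(2*d) + 0 = (d + u)/(2*d))
R(-152, -179) - 1*41446 = (½)*(-179 - 152)/(-179) - 1*41446 = (½)*(-1/179)*(-331) - 41446 = 331/358 - 41446 = -14837337/358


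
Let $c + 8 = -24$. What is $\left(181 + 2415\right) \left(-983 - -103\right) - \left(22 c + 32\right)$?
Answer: $-2283808$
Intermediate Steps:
$c = -32$ ($c = -8 - 24 = -32$)
$\left(181 + 2415\right) \left(-983 - -103\right) - \left(22 c + 32\right) = \left(181 + 2415\right) \left(-983 - -103\right) - \left(22 \left(-32\right) + 32\right) = 2596 \left(-983 + \left(-373 + 476\right)\right) - \left(-704 + 32\right) = 2596 \left(-983 + 103\right) - -672 = 2596 \left(-880\right) + 672 = -2284480 + 672 = -2283808$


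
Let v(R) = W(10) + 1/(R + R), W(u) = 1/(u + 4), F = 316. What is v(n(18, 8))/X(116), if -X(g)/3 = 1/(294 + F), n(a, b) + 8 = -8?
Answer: -915/112 ≈ -8.1696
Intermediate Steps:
n(a, b) = -16 (n(a, b) = -8 - 8 = -16)
W(u) = 1/(4 + u)
v(R) = 1/14 + 1/(2*R) (v(R) = 1/(4 + 10) + 1/(R + R) = 1/14 + 1/(2*R))
X(g) = -3/610 (X(g) = -3/(294 + 316) = -3/610)
v(n(18, 8))/X(116) = ((1/14)*(7 - 16)/(-16))/(-3/610) = ((1/14)*(-1/16)*(-9))*(-610/3) = (9/224)*(-610/3) = -915/112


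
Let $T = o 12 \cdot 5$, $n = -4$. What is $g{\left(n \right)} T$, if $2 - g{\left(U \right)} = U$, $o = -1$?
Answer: $-360$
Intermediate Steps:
$T = -60$ ($T = - 12 \cdot 5 = \left(-1\right) 60 = -60$)
$g{\left(U \right)} = 2 - U$
$g{\left(n \right)} T = \left(2 - -4\right) \left(-60\right) = \left(2 + 4\right) \left(-60\right) = 6 \left(-60\right) = -360$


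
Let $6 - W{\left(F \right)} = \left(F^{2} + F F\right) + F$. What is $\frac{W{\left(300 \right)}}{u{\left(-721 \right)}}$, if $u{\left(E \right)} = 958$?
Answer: $- \frac{90147}{479} \approx -188.2$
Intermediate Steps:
$W{\left(F \right)} = 6 - F - 2 F^{2}$ ($W{\left(F \right)} = 6 - \left(\left(F^{2} + F F\right) + F\right) = 6 - \left(\left(F^{2} + F^{2}\right) + F\right) = 6 - \left(2 F^{2} + F\right) = 6 - \left(F + 2 F^{2}\right) = 6 - F - 2 F^{2}$)
$\frac{W{\left(300 \right)}}{u{\left(-721 \right)}} = \frac{6 - 300 - 2 \cdot 300^{2}}{958} = \left(6 - 300 - 180000\right) \frac{1}{958} = \left(-180294\right) \frac{1}{958} = - \frac{90147}{479}$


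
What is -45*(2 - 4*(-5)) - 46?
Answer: -1036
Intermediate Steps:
-45*(2 - 4*(-5)) - 46 = -45*(2 + 20) - 46 = -45*22 - 46 = -990 - 46 = -1036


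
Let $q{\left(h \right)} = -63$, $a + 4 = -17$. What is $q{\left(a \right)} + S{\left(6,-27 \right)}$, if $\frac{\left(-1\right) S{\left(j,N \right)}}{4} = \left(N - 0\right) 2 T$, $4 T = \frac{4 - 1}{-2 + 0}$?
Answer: $-144$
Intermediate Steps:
$a = -21$ ($a = -4 - 17 = -21$)
$T = - \frac{3}{8}$ ($T = \frac{\left(4 - 1\right) \frac{1}{-2 + 0}}{4} = \frac{3 \frac{1}{-2}}{4} = \frac{3 \left(- \frac{1}{2}\right)}{4} = \frac{1}{4} \left(- \frac{3}{2}\right) = - \frac{3}{8} \approx -0.375$)
$S{\left(j,N \right)} = 3 N$ ($S{\left(j,N \right)} = - 4 \left(N - 0\right) 2 \left(- \frac{3}{8}\right) = - 4 \left(N + 0\right) 2 \left(- \frac{3}{8}\right) = - 4 N 2 \left(- \frac{3}{8}\right) = - 4 \cdot 2 N \left(- \frac{3}{8}\right) = - 4 \left(- \frac{3 N}{4}\right) = 3 N$)
$q{\left(a \right)} + S{\left(6,-27 \right)} = -63 + 3 \left(-27\right) = -63 - 81 = -144$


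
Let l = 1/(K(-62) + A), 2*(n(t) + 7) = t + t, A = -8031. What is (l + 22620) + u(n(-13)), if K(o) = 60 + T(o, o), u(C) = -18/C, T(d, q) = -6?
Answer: 1804469183/79770 ≈ 22621.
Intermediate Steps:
n(t) = -7 + t (n(t) = -7 + (t + t)/2 = -7 + (2*t)/2 = -7 + t)
K(o) = 54 (K(o) = 60 - 6 = 54)
l = -1/7977 (l = 1/(54 - 8031) = 1/(-7977) = -1/7977 ≈ -0.00012536)
(l + 22620) + u(n(-13)) = (-1/7977 + 22620) - 18/(-7 - 13) = 180439739/7977 - 18/(-20) = 180439739/7977 - 18*(-1/20) = 180439739/7977 + 9/10 = 1804469183/79770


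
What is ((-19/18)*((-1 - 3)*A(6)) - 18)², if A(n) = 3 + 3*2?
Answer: 400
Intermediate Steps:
A(n) = 9 (A(n) = 3 + 6 = 9)
((-19/18)*((-1 - 3)*A(6)) - 18)² = ((-19/18)*((-1 - 3)*9) - 18)² = ((-19*1/18)*(-4*9) - 18)² = (-19/18*(-36) - 18)² = (38 - 18)² = 20² = 400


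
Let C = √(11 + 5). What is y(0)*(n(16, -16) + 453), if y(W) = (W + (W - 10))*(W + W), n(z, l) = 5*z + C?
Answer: 0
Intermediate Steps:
C = 4 (C = √16 = 4)
n(z, l) = 4 + 5*z (n(z, l) = 5*z + 4 = 4 + 5*z)
y(W) = 2*W*(-10 + 2*W) (y(W) = (W + (-10 + W))*(2*W) = (-10 + 2*W)*(2*W) = 2*W*(-10 + 2*W))
y(0)*(n(16, -16) + 453) = (4*0*(-5 + 0))*((4 + 5*16) + 453) = (4*0*(-5))*((4 + 80) + 453) = 0*(84 + 453) = 0*537 = 0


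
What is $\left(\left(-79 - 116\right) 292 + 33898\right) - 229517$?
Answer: $-252559$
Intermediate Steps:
$\left(\left(-79 - 116\right) 292 + 33898\right) - 229517 = \left(\left(-195\right) 292 + 33898\right) - 229517 = \left(-56940 + 33898\right) - 229517 = -23042 - 229517 = -252559$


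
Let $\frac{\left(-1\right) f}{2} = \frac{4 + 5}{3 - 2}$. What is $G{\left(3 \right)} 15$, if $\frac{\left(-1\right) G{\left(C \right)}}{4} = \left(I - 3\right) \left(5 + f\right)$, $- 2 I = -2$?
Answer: $-1560$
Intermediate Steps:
$I = 1$ ($I = \left(- \frac{1}{2}\right) \left(-2\right) = 1$)
$f = -18$ ($f = - 2 \frac{4 + 5}{3 - 2} = - 2 \cdot \frac{9}{1} = - 2 \cdot 9 \cdot 1 = \left(-2\right) 9 = -18$)
$G{\left(C \right)} = -104$ ($G{\left(C \right)} = - 4 \left(1 - 3\right) \left(5 - 18\right) = - 4 \left(\left(-2\right) \left(-13\right)\right) = \left(-4\right) 26 = -104$)
$G{\left(3 \right)} 15 = \left(-104\right) 15 = -1560$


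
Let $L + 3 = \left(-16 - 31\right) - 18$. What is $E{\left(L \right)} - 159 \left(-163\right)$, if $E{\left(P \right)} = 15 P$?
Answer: $24897$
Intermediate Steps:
$L = -68$ ($L = -3 - 65 = -68$)
$E{\left(L \right)} - 159 \left(-163\right) = 15 \left(-68\right) - 159 \left(-163\right) = -1020 - -25917 = -1020 + 25917 = 24897$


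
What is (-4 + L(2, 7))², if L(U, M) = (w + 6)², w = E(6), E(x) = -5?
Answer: 9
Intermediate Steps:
w = -5
L(U, M) = 1 (L(U, M) = (-5 + 6)² = 1² = 1)
(-4 + L(2, 7))² = (-4 + 1)² = (-3)² = 9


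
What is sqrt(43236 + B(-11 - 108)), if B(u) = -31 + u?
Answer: sqrt(43086) ≈ 207.57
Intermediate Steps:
sqrt(43236 + B(-11 - 108)) = sqrt(43236 + (-31 + (-11 - 108))) = sqrt(43236 + (-31 - 119)) = sqrt(43236 - 150) = sqrt(43086)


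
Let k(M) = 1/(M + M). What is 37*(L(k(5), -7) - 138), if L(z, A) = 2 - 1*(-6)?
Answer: -4810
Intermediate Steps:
k(M) = 1/(2*M)
L(z, A) = 8 (L(z, A) = 2 + 6 = 8)
37*(L(k(5), -7) - 138) = 37*(8 - 138) = 37*(-130) = -4810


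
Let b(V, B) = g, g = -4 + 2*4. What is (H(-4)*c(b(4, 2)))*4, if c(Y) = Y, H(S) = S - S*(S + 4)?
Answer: -64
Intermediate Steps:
H(S) = S - S*(4 + S)
g = 4 (g = -4 + 8 = 4)
b(V, B) = 4
(H(-4)*c(b(4, 2)))*4 = (-1*(-4)*(3 - 4)*4)*4 = (-1*(-4)*(-1)*4)*4 = -4*4*4 = -16*4 = -64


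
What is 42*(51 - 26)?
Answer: 1050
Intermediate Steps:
42*(51 - 26) = 42*25 = 1050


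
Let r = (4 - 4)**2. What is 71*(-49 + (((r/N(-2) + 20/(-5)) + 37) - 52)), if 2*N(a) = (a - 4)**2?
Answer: -4828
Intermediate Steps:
N(a) = (-4 + a)**2/2 (N(a) = (a - 4)**2/2 = (-4 + a)**2/2)
r = 0 (r = 0**2 = 0)
71*(-49 + (((r/N(-2) + 20/(-5)) + 37) - 52)) = 71*(-49 + (((0/(((-4 - 2)**2/2)) + 20/(-5)) + 37) - 52)) = 71*(-49 + (((0/(((1/2)*(-6)**2)) + 20*(-1/5)) + 37) - 52)) = 71*(-49 + (((0/(((1/2)*36)) - 4) + 37) - 52)) = 71*(-49 + (((0/18 - 4) + 37) - 52)) = 71*(-49 + (((0*(1/18) - 4) + 37) - 52)) = 71*(-49 + (((0 - 4) + 37) - 52)) = 71*(-49 + ((-4 + 37) - 52)) = 71*(-49 + (33 - 52)) = 71*(-49 - 19) = 71*(-68) = -4828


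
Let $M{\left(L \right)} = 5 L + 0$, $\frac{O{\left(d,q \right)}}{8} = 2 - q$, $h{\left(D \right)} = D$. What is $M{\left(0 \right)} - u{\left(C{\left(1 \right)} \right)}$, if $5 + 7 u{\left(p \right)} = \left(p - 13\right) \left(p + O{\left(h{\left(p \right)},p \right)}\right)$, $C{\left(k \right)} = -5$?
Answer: $\frac{923}{7} \approx 131.86$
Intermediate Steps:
$O{\left(d,q \right)} = 16 - 8 q$ ($O{\left(d,q \right)} = 8 \left(2 - q\right) = 16 - 8 q$)
$M{\left(L \right)} = 5 L$
$u{\left(p \right)} = - \frac{5}{7} + \frac{\left(-13 + p\right) \left(16 - 7 p\right)}{7}$ ($u{\left(p \right)} = - \frac{5}{7} + \frac{\left(p - 13\right) \left(p - \left(-16 + 8 p\right)\right)}{7} = - \frac{5}{7} + \frac{\left(-13 + p\right) \left(16 - 7 p\right)}{7}$)
$M{\left(0 \right)} - u{\left(C{\left(1 \right)} \right)} = 5 \cdot 0 - \left(- \frac{213}{7} - \left(-5\right)^{2} + \frac{107}{7} \left(-5\right)\right) = 0 - \left(- \frac{213}{7} - 25 - \frac{535}{7}\right) = 0 - - \frac{923}{7} = 0 + \frac{923}{7} = \frac{923}{7}$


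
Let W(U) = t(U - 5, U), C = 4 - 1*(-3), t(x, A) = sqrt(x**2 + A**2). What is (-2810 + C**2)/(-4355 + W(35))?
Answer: 2404831/3792780 + 2761*sqrt(85)/3792780 ≈ 0.64077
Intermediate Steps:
t(x, A) = sqrt(A**2 + x**2)
C = 7 (C = 4 + 3 = 7)
W(U) = sqrt(U**2 + (-5 + U)**2) (W(U) = sqrt(U**2 + (U - 5)**2) = sqrt(U**2 + (-5 + U)**2))
(-2810 + C**2)/(-4355 + W(35)) = (-2810 + 7**2)/(-4355 + sqrt(35**2 + (-5 + 35)**2)) = (-2810 + 49)/(-4355 + sqrt(1225 + 30**2)) = -2761/(-4355 + sqrt(1225 + 900)) = -2761/(-4355 + sqrt(2125)) = -2761/(-4355 + 5*sqrt(85))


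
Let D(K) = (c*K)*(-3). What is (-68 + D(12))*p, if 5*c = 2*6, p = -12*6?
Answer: 55584/5 ≈ 11117.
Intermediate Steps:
p = -72
c = 12/5 (c = (2*6)/5 = (⅕)*12 = 12/5 ≈ 2.4000)
D(K) = -36*K/5 (D(K) = (12*K/5)*(-3) = -36*K/5)
(-68 + D(12))*p = (-68 - 36/5*12)*(-72) = (-68 - 432/5)*(-72) = -772/5*(-72) = 55584/5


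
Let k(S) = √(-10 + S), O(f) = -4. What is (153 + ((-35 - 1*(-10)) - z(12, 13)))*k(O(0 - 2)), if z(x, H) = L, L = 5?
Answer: 123*I*√14 ≈ 460.22*I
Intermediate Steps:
z(x, H) = 5
(153 + ((-35 - 1*(-10)) - z(12, 13)))*k(O(0 - 2)) = (153 + ((-35 - 1*(-10)) - 1*5))*√(-10 - 4) = (153 + ((-35 + 10) - 5))*√(-14) = (153 + (-25 - 5))*(I*√14) = (153 - 30)*(I*√14) = 123*(I*√14) = 123*I*√14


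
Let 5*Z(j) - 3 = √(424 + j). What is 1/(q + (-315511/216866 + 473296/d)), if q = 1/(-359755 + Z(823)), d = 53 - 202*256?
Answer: -862284621363629815088299062444918/9154700067209922259962392202805705 + 125509017036275521636*√1247/9154700067209922259962392202805705 ≈ -0.094190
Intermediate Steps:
Z(j) = ⅗ + √(424 + j)/5
d = -51659 (d = 53 - 51712 = -51659)
q = 1/(-1798772/5 + √1247/5) (q = 1/(-359755 + (⅗ + √(424 + 823)/5)) = 1/(-359755 + (⅗ + √1247/5)) = 1/(-1798772/5 + √1247/5) ≈ -2.7797e-6)
1/(q + (-315511/216866 + 473296/d)) = 1/((-8993860/3235580706737 - 5*√1247/3235580706737) + (-315511/216866 + 473296/(-51659))) = 1/((-8993860/3235580706737 - 5*√1247/3235580706737) + (-315511*1/216866 + 473296*(-1/51659))) = 1/((-8993860/3235580706737 - 5*√1247/3235580706737) + (-315511/216866 - 473296/51659)) = 1/((-8993860/3235580706737 - 5*√1247/3235580706737) - 118940793085/11203080694) = 1/(-384842636108762913052485/36248471749524160435478 - 5*√1247/3235580706737)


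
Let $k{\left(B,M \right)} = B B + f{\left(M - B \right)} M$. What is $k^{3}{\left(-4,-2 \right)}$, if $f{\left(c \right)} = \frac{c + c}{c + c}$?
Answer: $2744$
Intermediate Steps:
$f{\left(c \right)} = 1$ ($f{\left(c \right)} = \frac{2 c}{2 c} = 2 c \frac{1}{2 c} = 1$)
$k{\left(B,M \right)} = M + B^{2}$ ($k{\left(B,M \right)} = B B + 1 M = B^{2} + M = M + B^{2}$)
$k^{3}{\left(-4,-2 \right)} = \left(-2 + \left(-4\right)^{2}\right)^{3} = \left(-2 + 16\right)^{3} = 14^{3} = 2744$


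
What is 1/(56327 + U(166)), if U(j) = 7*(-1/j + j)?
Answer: 166/9543167 ≈ 1.7395e-5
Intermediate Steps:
U(j) = -7/j + 7*j (U(j) = 7*(j - 1/j) = -7/j + 7*j)
1/(56327 + U(166)) = 1/(56327 + (-7/166 + 7*166)) = 1/(56327 + (-7*1/166 + 1162)) = 1/(56327 + (-7/166 + 1162)) = 1/(56327 + 192885/166) = 1/(9543167/166) = 166/9543167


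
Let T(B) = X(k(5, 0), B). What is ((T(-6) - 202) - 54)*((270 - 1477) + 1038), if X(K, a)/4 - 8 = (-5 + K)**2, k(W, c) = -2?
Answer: 4732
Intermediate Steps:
X(K, a) = 32 + 4*(-5 + K)**2
T(B) = 228 (T(B) = 32 + 4*(-5 - 2)**2 = 32 + 4*(-7)**2 = 32 + 4*49 = 32 + 196 = 228)
((T(-6) - 202) - 54)*((270 - 1477) + 1038) = ((228 - 202) - 54)*((270 - 1477) + 1038) = (26 - 54)*(-1207 + 1038) = -28*(-169) = 4732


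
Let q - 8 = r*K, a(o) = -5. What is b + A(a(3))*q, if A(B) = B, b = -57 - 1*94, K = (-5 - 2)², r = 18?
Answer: -4601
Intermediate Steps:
K = 49 (K = (-7)² = 49)
b = -151 (b = -57 - 94 = -151)
q = 890 (q = 8 + 18*49 = 8 + 882 = 890)
b + A(a(3))*q = -151 - 5*890 = -151 - 4450 = -4601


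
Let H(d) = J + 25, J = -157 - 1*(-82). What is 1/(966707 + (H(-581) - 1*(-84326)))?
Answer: 1/1050983 ≈ 9.5149e-7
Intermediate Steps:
J = -75 (J = -157 + 82 = -75)
H(d) = -50 (H(d) = -75 + 25 = -50)
1/(966707 + (H(-581) - 1*(-84326))) = 1/(966707 + (-50 - 1*(-84326))) = 1/(966707 + (-50 + 84326)) = 1/(966707 + 84276) = 1/1050983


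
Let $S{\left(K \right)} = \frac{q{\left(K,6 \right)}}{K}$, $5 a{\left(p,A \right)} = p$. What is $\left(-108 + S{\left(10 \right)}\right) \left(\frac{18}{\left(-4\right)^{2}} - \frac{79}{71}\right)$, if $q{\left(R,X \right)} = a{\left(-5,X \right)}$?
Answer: $- \frac{7567}{5680} \approx -1.3322$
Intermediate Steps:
$a{\left(p,A \right)} = \frac{p}{5}$
$q{\left(R,X \right)} = -1$ ($q{\left(R,X \right)} = \frac{1}{5} \left(-5\right) = -1$)
$S{\left(K \right)} = - \frac{1}{K}$
$\left(-108 + S{\left(10 \right)}\right) \left(\frac{18}{\left(-4\right)^{2}} - \frac{79}{71}\right) = \left(-108 - \frac{1}{10}\right) \left(\frac{18}{\left(-4\right)^{2}} - \frac{79}{71}\right) = \left(-108 - \frac{1}{10}\right) \left(\frac{18}{16} - \frac{79}{71}\right) = \left(-108 - \frac{1}{10}\right) \left(18 \cdot \frac{1}{16} - \frac{79}{71}\right) = - \frac{1081 \left(\frac{9}{8} - \frac{79}{71}\right)}{10} = \left(- \frac{1081}{10}\right) \frac{7}{568} = - \frac{7567}{5680}$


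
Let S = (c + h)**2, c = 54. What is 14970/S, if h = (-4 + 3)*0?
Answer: 2495/486 ≈ 5.1337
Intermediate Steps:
h = 0 (h = -1*0 = 0)
S = 2916 (S = (54 + 0)**2 = 54**2 = 2916)
14970/S = 14970/2916 = 14970*(1/2916) = 2495/486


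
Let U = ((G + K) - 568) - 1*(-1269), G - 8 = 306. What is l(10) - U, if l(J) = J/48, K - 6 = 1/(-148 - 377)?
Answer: -4287317/4200 ≈ -1020.8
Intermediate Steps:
G = 314 (G = 8 + 306 = 314)
K = 3149/525 (K = 6 + 1/(-148 - 377) = 6 + 1/(-525) = 6 - 1/525 = 3149/525 ≈ 5.9981)
l(J) = J/48 (l(J) = J*(1/48) = J/48)
U = 536024/525 (U = ((314 + 3149/525) - 568) - 1*(-1269) = (167999/525 - 568) + 1269 = -130201/525 + 1269 = 536024/525 ≈ 1021.0)
l(10) - U = (1/48)*10 - 1*536024/525 = 5/24 - 536024/525 = -4287317/4200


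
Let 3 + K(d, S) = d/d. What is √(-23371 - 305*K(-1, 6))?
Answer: 9*I*√281 ≈ 150.87*I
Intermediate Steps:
K(d, S) = -2 (K(d, S) = -3 + d/d = -3 + 1 = -2)
√(-23371 - 305*K(-1, 6)) = √(-23371 - 305*(-2)) = √(-23371 + 610) = √(-22761) = 9*I*√281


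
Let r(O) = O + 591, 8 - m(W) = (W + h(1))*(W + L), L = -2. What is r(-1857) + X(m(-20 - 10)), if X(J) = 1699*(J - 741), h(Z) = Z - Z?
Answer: -2877673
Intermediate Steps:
h(Z) = 0
m(W) = 8 - W*(-2 + W) (m(W) = 8 - (W + 0)*(W - 2) = 8 - W*(-2 + W))
r(O) = 591 + O
X(J) = -1258959 + 1699*J (X(J) = 1699*(-741 + J) = -1258959 + 1699*J)
r(-1857) + X(m(-20 - 10)) = (591 - 1857) + (-1258959 + 1699*(8 - (-20 - 10)**2 + 2*(-20 - 10))) = -1266 + (-1258959 + 1699*(8 - 1*(-30)**2 + 2*(-30))) = -1266 + (-1258959 + 1699*(8 - 1*900 - 60)) = -1266 + (-1258959 + 1699*(8 - 900 - 60)) = -1266 + (-1258959 + 1699*(-952)) = -1266 + (-1258959 - 1617448) = -1266 - 2876407 = -2877673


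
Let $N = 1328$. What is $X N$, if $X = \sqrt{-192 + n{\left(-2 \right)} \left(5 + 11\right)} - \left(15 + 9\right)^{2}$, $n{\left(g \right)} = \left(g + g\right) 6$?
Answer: $-764928 + 31872 i \approx -7.6493 \cdot 10^{5} + 31872.0 i$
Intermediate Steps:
$n{\left(g \right)} = 12 g$ ($n{\left(g \right)} = 2 g 6 = 12 g$)
$X = -576 + 24 i$ ($X = \sqrt{-192 + 12 \left(-2\right) \left(5 + 11\right)} - \left(15 + 9\right)^{2} = \sqrt{-192 - 384} - 24^{2} = \sqrt{-192 - 384} - 576 = \sqrt{-576} - 576 = 24 i - 576 = -576 + 24 i \approx -576.0 + 24.0 i$)
$X N = \left(-576 + 24 i\right) 1328 = -764928 + 31872 i$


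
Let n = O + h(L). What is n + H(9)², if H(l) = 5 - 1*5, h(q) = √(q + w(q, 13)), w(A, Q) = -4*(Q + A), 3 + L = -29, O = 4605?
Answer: 4605 + 2*√11 ≈ 4611.6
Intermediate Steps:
L = -32 (L = -3 - 29 = -32)
w(A, Q) = -4*A - 4*Q (w(A, Q) = -4*(A + Q) = -4*A - 4*Q)
h(q) = √(-52 - 3*q) (h(q) = √(q + (-4*q - 4*13)) = √(q + (-4*q - 52)) = √(q + (-52 - 4*q)) = √(-52 - 3*q))
H(l) = 0 (H(l) = 5 - 5 = 0)
n = 4605 + 2*√11 (n = 4605 + √(-52 - 3*(-32)) = 4605 + √(-52 + 96) = 4605 + √44 = 4605 + 2*√11 ≈ 4611.6)
n + H(9)² = (4605 + 2*√11) + 0² = (4605 + 2*√11) + 0 = 4605 + 2*√11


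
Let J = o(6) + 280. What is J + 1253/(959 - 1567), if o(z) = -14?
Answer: 160475/608 ≈ 263.94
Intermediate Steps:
J = 266 (J = -14 + 280 = 266)
J + 1253/(959 - 1567) = 266 + 1253/(959 - 1567) = 266 + 1253/(-608) = 266 + 1253*(-1/608) = 266 - 1253/608 = 160475/608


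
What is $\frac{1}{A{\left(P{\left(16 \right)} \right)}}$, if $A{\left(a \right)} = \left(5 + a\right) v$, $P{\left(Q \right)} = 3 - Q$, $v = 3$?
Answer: $- \frac{1}{24} \approx -0.041667$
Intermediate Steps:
$A{\left(a \right)} = 15 + 3 a$ ($A{\left(a \right)} = \left(5 + a\right) 3 = 15 + 3 a$)
$\frac{1}{A{\left(P{\left(16 \right)} \right)}} = \frac{1}{15 + 3 \left(3 - 16\right)} = \frac{1}{15 + 3 \left(-13\right)} = \frac{1}{15 - 39} = \frac{1}{-24} = - \frac{1}{24}$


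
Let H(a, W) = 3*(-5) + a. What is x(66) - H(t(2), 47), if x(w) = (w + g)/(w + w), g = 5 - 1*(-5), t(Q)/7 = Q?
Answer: 52/33 ≈ 1.5758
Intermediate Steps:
t(Q) = 7*Q
H(a, W) = -15 + a
g = 10 (g = 5 + 5 = 10)
x(w) = (10 + w)/(2*w) (x(w) = (w + 10)/(w + w) = (10 + w)/((2*w)) = (10 + w)*(1/(2*w)) = (10 + w)/(2*w))
x(66) - H(t(2), 47) = (½)*(10 + 66)/66 - (-15 + 7*2) = (½)*(1/66)*76 - (-15 + 14) = 19/33 - 1*(-1) = 19/33 + 1 = 52/33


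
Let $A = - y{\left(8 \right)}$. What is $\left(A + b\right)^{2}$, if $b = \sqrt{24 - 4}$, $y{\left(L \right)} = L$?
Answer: $84 - 32 \sqrt{5} \approx 12.446$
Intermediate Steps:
$b = 2 \sqrt{5}$ ($b = \sqrt{24 - 4} = \sqrt{20} = 2 \sqrt{5} \approx 4.4721$)
$A = -8$ ($A = \left(-1\right) 8 = -8$)
$\left(A + b\right)^{2} = \left(-8 + 2 \sqrt{5}\right)^{2}$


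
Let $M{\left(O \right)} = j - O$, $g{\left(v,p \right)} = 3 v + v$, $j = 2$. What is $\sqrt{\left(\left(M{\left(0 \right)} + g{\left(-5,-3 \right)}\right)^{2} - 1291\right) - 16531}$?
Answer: $i \sqrt{17498} \approx 132.28 i$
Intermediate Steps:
$g{\left(v,p \right)} = 4 v$
$M{\left(O \right)} = 2 - O$
$\sqrt{\left(\left(M{\left(0 \right)} + g{\left(-5,-3 \right)}\right)^{2} - 1291\right) - 16531} = \sqrt{\left(\left(\left(2 - 0\right) + 4 \left(-5\right)\right)^{2} - 1291\right) - 16531} = \sqrt{\left(\left(\left(2 + 0\right) - 20\right)^{2} - 1291\right) - 16531} = \sqrt{\left(\left(2 - 20\right)^{2} - 1291\right) - 16531} = \sqrt{\left(\left(-18\right)^{2} - 1291\right) - 16531} = \sqrt{\left(324 - 1291\right) - 16531} = \sqrt{-967 - 16531} = \sqrt{-17498} = i \sqrt{17498}$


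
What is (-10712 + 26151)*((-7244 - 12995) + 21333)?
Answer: 16890266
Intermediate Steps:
(-10712 + 26151)*((-7244 - 12995) + 21333) = 15439*(-20239 + 21333) = 15439*1094 = 16890266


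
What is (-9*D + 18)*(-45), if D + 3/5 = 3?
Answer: 162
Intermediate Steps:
D = 12/5 (D = -3/5 + 3 = 12/5 ≈ 2.4000)
(-9*D + 18)*(-45) = (-9*12/5 + 18)*(-45) = (-108/5 + 18)*(-45) = -18/5*(-45) = 162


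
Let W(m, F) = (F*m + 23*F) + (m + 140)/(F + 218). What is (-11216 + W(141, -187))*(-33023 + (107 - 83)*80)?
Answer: 40375519669/31 ≈ 1.3024e+9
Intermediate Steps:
W(m, F) = 23*F + F*m + (140 + m)/(218 + F) (W(m, F) = (23*F + F*m) + (140 + m)/(218 + F) = 23*F + F*m + (140 + m)/(218 + F))
(-11216 + W(141, -187))*(-33023 + (107 - 83)*80) = (-11216 + (140 + 141 + 23*(-187)² + 5014*(-187) + 141*(-187)² + 218*(-187)*141)/(218 - 187))*(-33023 + (107 - 83)*80) = (-11216 + (140 + 141 + 23*34969 - 937618 + 141*34969 - 5748006)/31)*(-33023 + 24*80) = (-11216 + (140 + 141 + 804287 - 937618 + 4930629 - 5748006)/31)*(-33023 + 1920) = (-11216 + (1/31)*(-950427))*(-31103) = (-11216 - 950427/31)*(-31103) = -1298123/31*(-31103) = 40375519669/31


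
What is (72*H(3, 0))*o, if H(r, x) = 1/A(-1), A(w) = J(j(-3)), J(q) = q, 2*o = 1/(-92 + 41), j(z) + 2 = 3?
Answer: -12/17 ≈ -0.70588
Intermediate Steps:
j(z) = 1 (j(z) = -2 + 3 = 1)
o = -1/102 (o = 1/(2*(-92 + 41)) = (1/2)/(-51) = (1/2)*(-1/51) = -1/102 ≈ -0.0098039)
A(w) = 1
H(r, x) = 1 (H(r, x) = 1/1 = 1)
(72*H(3, 0))*o = (72*1)*(-1/102) = 72*(-1/102) = -12/17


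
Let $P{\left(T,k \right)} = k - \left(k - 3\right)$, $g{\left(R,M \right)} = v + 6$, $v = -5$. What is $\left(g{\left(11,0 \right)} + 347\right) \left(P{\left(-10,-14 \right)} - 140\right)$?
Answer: $-47676$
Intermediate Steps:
$g{\left(R,M \right)} = 1$ ($g{\left(R,M \right)} = -5 + 6 = 1$)
$P{\left(T,k \right)} = 3$ ($P{\left(T,k \right)} = k - \left(k - 3\right) = k - \left(-3 + k\right) = 3$)
$\left(g{\left(11,0 \right)} + 347\right) \left(P{\left(-10,-14 \right)} - 140\right) = \left(1 + 347\right) \left(3 - 140\right) = 348 \left(-137\right) = -47676$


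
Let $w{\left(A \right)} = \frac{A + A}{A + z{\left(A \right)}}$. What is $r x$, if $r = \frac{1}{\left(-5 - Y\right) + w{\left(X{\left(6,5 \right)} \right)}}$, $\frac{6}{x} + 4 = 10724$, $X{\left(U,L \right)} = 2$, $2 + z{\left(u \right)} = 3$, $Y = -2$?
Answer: $- \frac{9}{26800} \approx -0.00033582$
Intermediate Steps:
$z{\left(u \right)} = 1$ ($z{\left(u \right)} = -2 + 3 = 1$)
$w{\left(A \right)} = \frac{2 A}{1 + A}$ ($w{\left(A \right)} = \frac{A + A}{A + 1} = \frac{2 A}{1 + A}$)
$x = \frac{3}{5360}$ ($x = \frac{6}{-4 + 10724} = \frac{6}{10720} = 6 \cdot \frac{1}{10720} = \frac{3}{5360} \approx 0.0005597$)
$r = - \frac{3}{5}$ ($r = \frac{1}{\left(-5 - -2\right) + 2 \cdot 2 \frac{1}{1 + 2}} = \frac{1}{\left(-5 + 2\right) + 2 \cdot 2 \cdot \frac{1}{3}} = \frac{1}{-3 + 2 \cdot 2 \cdot \frac{1}{3}} = \frac{1}{-3 + \frac{4}{3}} = \frac{1}{- \frac{5}{3}} = - \frac{3}{5} \approx -0.6$)
$r x = \left(- \frac{3}{5}\right) \frac{3}{5360} = - \frac{9}{26800}$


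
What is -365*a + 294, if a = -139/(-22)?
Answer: -44267/22 ≈ -2012.1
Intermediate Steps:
a = 139/22 (a = -139*(-1/22) = 139/22 ≈ 6.3182)
-365*a + 294 = -365*139/22 + 294 = -50735/22 + 294 = -44267/22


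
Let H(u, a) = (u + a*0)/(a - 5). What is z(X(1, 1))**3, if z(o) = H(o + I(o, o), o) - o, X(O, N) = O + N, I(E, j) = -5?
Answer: -1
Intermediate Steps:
X(O, N) = N + O
H(u, a) = u/(-5 + a) (H(u, a) = (u + 0)/(-5 + a) = u/(-5 + a))
z(o) = 1 - o (z(o) = (o - 5)/(-5 + o) - o = (-5 + o)/(-5 + o) - o = 1 - o)
z(X(1, 1))**3 = (1 - (1 + 1))**3 = (1 - 1*2)**3 = (1 - 2)**3 = (-1)**3 = -1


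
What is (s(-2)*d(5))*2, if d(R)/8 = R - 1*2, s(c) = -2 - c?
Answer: 0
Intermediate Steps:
d(R) = -16 + 8*R (d(R) = 8*(R - 1*2) = 8*(R - 2) = 8*(-2 + R) = -16 + 8*R)
(s(-2)*d(5))*2 = ((-2 - 1*(-2))*(-16 + 8*5))*2 = ((-2 + 2)*(-16 + 40))*2 = (0*24)*2 = 0*2 = 0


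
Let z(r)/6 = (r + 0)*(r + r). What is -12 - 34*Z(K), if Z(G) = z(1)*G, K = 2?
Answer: -828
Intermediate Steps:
z(r) = 12*r**2 (z(r) = 6*((r + 0)*(r + r)) = 6*(r*(2*r)) = 6*(2*r**2) = 12*r**2)
Z(G) = 12*G (Z(G) = (12*1**2)*G = (12*1)*G = 12*G)
-12 - 34*Z(K) = -12 - 408*2 = -12 - 34*24 = -12 - 816 = -828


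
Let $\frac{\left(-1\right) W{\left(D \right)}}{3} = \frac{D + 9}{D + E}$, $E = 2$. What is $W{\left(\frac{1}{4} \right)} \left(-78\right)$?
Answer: $962$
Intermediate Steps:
$W{\left(D \right)} = - \frac{3 \left(9 + D\right)}{2 + D}$ ($W{\left(D \right)} = - 3 \frac{D + 9}{D + 2} = - 3 \frac{9 + D}{2 + D} = - \frac{3 \left(9 + D\right)}{2 + D}$)
$W{\left(\frac{1}{4} \right)} \left(-78\right) = \frac{3 \left(-9 - \frac{1}{4}\right)}{2 + \frac{1}{4}} \left(-78\right) = \frac{3 \left(-9 - \frac{1}{4}\right)}{\frac{9}{4}} \left(-78\right) = 3 \cdot \frac{4}{9} \left(- \frac{37}{4}\right) \left(-78\right) = \left(- \frac{37}{3}\right) \left(-78\right) = 962$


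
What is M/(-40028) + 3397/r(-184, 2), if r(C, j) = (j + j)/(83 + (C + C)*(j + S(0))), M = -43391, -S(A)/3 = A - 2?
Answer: -24314039582/10007 ≈ -2.4297e+6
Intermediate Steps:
S(A) = 6 - 3*A (S(A) = -3*(A - 2) = -3*(-2 + A) = 6 - 3*A)
r(C, j) = 2*j/(83 + 2*C*(6 + j)) (r(C, j) = (j + j)/(83 + (C + C)*(j + (6 - 3*0))) = (2*j)/(83 + (2*C)*(j + (6 + 0))) = (2*j)/(83 + (2*C)*(j + 6)) = (2*j)/(83 + (2*C)*(6 + j)) = (2*j)/(83 + 2*C*(6 + j)) = 2*j/(83 + 2*C*(6 + j)))
M/(-40028) + 3397/r(-184, 2) = -43391/(-40028) + 3397/((2*2/(83 + 12*(-184) + 2*(-184)*2))) = -43391*(-1/40028) + 3397/((2*2/(83 - 2208 - 736))) = 43391/40028 + 3397/((2*2/(-2861))) = 43391/40028 + 3397/((2*2*(-1/2861))) = 43391/40028 + 3397/(-4/2861) = 43391/40028 + 3397*(-2861/4) = 43391/40028 - 9718817/4 = -24314039582/10007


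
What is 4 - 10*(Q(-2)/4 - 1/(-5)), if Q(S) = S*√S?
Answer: 2 + 5*I*√2 ≈ 2.0 + 7.0711*I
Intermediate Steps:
Q(S) = S^(3/2)
4 - 10*(Q(-2)/4 - 1/(-5)) = 4 - 10*((-2)^(3/2)/4 - 1/(-5)) = 4 - 10*(-2*I*√2*(¼) - 1*(-⅕)) = 4 - 10*(-I*√2/2 + ⅕) = 4 - 10*(⅕ - I*√2/2) = 4 + (-2 + 5*I*√2) = 2 + 5*I*√2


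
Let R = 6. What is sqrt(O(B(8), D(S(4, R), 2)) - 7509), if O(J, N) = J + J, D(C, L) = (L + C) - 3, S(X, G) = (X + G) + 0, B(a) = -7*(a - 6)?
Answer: I*sqrt(7537) ≈ 86.816*I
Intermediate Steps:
B(a) = 42 - 7*a (B(a) = -7*(-6 + a) = 42 - 7*a)
S(X, G) = G + X (S(X, G) = (G + X) + 0 = G + X)
D(C, L) = -3 + C + L (D(C, L) = (C + L) - 3 = -3 + C + L)
O(J, N) = 2*J
sqrt(O(B(8), D(S(4, R), 2)) - 7509) = sqrt(2*(42 - 7*8) - 7509) = sqrt(2*(42 - 56) - 7509) = sqrt(2*(-14) - 7509) = sqrt(-28 - 7509) = sqrt(-7537) = I*sqrt(7537)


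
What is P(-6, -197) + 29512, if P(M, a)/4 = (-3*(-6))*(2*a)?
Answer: 1144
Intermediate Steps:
P(M, a) = 144*a (P(M, a) = 4*((-3*(-6))*(2*a)) = 4*(18*(2*a)) = 4*(36*a) = 144*a)
P(-6, -197) + 29512 = 144*(-197) + 29512 = -28368 + 29512 = 1144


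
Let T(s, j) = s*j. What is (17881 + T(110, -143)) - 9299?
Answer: -7148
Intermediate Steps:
T(s, j) = j*s
(17881 + T(110, -143)) - 9299 = (17881 - 143*110) - 9299 = (17881 - 15730) - 9299 = 2151 - 9299 = -7148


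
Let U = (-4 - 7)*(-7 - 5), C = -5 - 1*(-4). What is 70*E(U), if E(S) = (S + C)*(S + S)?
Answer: 2420880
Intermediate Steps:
C = -1 (C = -5 + 4 = -1)
U = 132 (U = -11*(-12) = 132)
E(S) = 2*S*(-1 + S) (E(S) = (S - 1)*(S + S) = (-1 + S)*(2*S) = 2*S*(-1 + S))
70*E(U) = 70*(2*132*(-1 + 132)) = 70*(2*132*131) = 70*34584 = 2420880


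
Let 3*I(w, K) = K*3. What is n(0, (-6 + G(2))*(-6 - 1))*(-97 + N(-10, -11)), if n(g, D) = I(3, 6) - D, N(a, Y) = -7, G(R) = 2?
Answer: 2288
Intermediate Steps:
I(w, K) = K (I(w, K) = (K*3)/3 = (3*K)/3 = K)
n(g, D) = 6 - D
n(0, (-6 + G(2))*(-6 - 1))*(-97 + N(-10, -11)) = (6 - (-6 + 2)*(-6 - 1))*(-97 - 7) = (6 - (-4)*(-7))*(-104) = (6 - 1*28)*(-104) = (6 - 28)*(-104) = -22*(-104) = 2288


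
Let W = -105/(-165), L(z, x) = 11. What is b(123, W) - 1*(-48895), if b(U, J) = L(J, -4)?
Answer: 48906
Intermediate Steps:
W = 7/11 (W = -105*(-1/165) = 7/11 ≈ 0.63636)
b(U, J) = 11
b(123, W) - 1*(-48895) = 11 - 1*(-48895) = 11 + 48895 = 48906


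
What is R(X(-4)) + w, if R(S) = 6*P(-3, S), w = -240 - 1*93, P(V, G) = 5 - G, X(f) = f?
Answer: -279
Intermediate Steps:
w = -333 (w = -240 - 93 = -333)
R(S) = 30 - 6*S (R(S) = 6*(5 - S) = 30 - 6*S)
R(X(-4)) + w = (30 - 6*(-4)) - 333 = (30 + 24) - 333 = 54 - 333 = -279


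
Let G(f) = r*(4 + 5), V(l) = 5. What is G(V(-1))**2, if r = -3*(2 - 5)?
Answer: 6561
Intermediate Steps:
r = 9 (r = -3*(-3) = 9)
G(f) = 81 (G(f) = 9*(4 + 5) = 9*9 = 81)
G(V(-1))**2 = 81**2 = 6561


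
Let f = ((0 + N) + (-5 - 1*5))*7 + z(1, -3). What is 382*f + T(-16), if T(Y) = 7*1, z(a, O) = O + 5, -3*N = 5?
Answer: -91277/3 ≈ -30426.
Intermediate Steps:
N = -5/3 (N = -1/3*5 = -5/3 ≈ -1.6667)
z(a, O) = 5 + O
f = -239/3 (f = ((0 - 5/3) + (-5 - 1*5))*7 + (5 - 3) = (-5/3 + (-5 - 5))*7 + 2 = (-5/3 - 10)*7 + 2 = -35/3*7 + 2 = -245/3 + 2 = -239/3 ≈ -79.667)
T(Y) = 7
382*f + T(-16) = 382*(-239/3) + 7 = -91298/3 + 7 = -91277/3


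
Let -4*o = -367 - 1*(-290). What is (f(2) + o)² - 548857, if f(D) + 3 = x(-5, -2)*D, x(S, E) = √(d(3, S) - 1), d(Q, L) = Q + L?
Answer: -8777679/16 + 65*I*√3 ≈ -5.4861e+5 + 112.58*I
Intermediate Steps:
d(Q, L) = L + Q
x(S, E) = √(2 + S) (x(S, E) = √((S + 3) - 1) = √((3 + S) - 1) = √(2 + S))
f(D) = -3 + I*D*√3 (f(D) = -3 + √(2 - 5)*D = -3 + √(-3)*D = -3 + (I*√3)*D = -3 + I*D*√3)
o = 77/4 (o = -(-367 - 1*(-290))/4 = -(-367 + 290)/4 = -¼*(-77) = 77/4 ≈ 19.250)
(f(2) + o)² - 548857 = ((-3 + I*2*√3) + 77/4)² - 548857 = ((-3 + 2*I*√3) + 77/4)² - 548857 = (65/4 + 2*I*√3)² - 548857 = -548857 + (65/4 + 2*I*√3)²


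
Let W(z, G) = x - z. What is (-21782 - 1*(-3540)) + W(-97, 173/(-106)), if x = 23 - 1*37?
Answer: -18159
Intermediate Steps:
x = -14 (x = 23 - 37 = -14)
W(z, G) = -14 - z
(-21782 - 1*(-3540)) + W(-97, 173/(-106)) = (-21782 - 1*(-3540)) + (-14 - 1*(-97)) = (-21782 + 3540) + (-14 + 97) = -18242 + 83 = -18159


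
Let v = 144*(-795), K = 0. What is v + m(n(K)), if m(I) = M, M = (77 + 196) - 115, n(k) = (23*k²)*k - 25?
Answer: -114322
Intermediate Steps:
n(k) = -25 + 23*k³ (n(k) = 23*k³ - 25 = -25 + 23*k³)
M = 158 (M = 273 - 115 = 158)
v = -114480
m(I) = 158
v + m(n(K)) = -114480 + 158 = -114322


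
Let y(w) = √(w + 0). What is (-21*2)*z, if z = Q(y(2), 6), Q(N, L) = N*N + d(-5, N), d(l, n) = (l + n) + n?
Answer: 126 - 84*√2 ≈ 7.2061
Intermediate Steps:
d(l, n) = l + 2*n
y(w) = √w
Q(N, L) = -5 + N² + 2*N (Q(N, L) = N*N + (-5 + 2*N) = N² + (-5 + 2*N) = -5 + N² + 2*N)
z = -3 + 2*√2 (z = -5 + (√2)² + 2*√2 = -5 + 2 + 2*√2 = -3 + 2*√2 ≈ -0.17157)
(-21*2)*z = (-21*2)*(-3 + 2*√2) = -42*(-3 + 2*√2) = 126 - 84*√2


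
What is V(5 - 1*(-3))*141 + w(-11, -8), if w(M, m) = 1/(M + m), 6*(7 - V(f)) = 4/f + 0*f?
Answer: 74115/76 ≈ 975.20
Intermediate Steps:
V(f) = 7 - 2/(3*f) (V(f) = 7 - (4/f + 0*f)/6 = 7 - (4/f + 0)/6 = 7 - 2/(3*f))
V(5 - 1*(-3))*141 + w(-11, -8) = (7 - 2/(3*(5 - 1*(-3))))*141 + 1/(-11 - 8) = (7 - 2/(3*(5 + 3)))*141 + 1/(-19) = (7 - ⅔/8)*141 - 1/19 = (7 - ⅔*⅛)*141 - 1/19 = (7 - 1/12)*141 - 1/19 = (83/12)*141 - 1/19 = 3901/4 - 1/19 = 74115/76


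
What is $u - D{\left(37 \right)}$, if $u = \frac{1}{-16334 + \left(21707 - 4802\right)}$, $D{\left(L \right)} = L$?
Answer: $- \frac{21126}{571} \approx -36.998$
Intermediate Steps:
$u = \frac{1}{571}$ ($u = \frac{1}{-16334 + \left(21707 - 4802\right)} = \frac{1}{-16334 + 16905} = \frac{1}{571} \approx 0.0017513$)
$u - D{\left(37 \right)} = \frac{1}{571} - 37 = - \frac{21126}{571}$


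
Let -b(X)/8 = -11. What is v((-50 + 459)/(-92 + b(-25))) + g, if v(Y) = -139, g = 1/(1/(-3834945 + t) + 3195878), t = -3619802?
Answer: -3311600201213488/23824461932865 ≈ -139.00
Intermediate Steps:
b(X) = 88 (b(X) = -8*(-11) = 88)
g = 7454747/23824461932865 (g = 1/(1/(-3834945 - 3619802) + 3195878) = 1/(1/(-7454747) + 3195878) = 1/(-1/7454747 + 3195878) = 1/(23824461932865/7454747) = 7454747/23824461932865 ≈ 3.1290e-7)
v((-50 + 459)/(-92 + b(-25))) + g = -139 + 7454747/23824461932865 = -3311600201213488/23824461932865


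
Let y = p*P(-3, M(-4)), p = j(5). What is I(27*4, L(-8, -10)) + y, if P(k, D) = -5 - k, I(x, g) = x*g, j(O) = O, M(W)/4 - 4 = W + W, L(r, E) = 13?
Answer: 1394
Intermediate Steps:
M(W) = 16 + 8*W (M(W) = 16 + 4*(W + W) = 16 + 4*(2*W) = 16 + 8*W)
I(x, g) = g*x
p = 5
y = -10 (y = 5*(-5 - 1*(-3)) = 5*(-5 + 3) = 5*(-2) = -10)
I(27*4, L(-8, -10)) + y = 13*(27*4) - 10 = 13*108 - 10 = 1404 - 10 = 1394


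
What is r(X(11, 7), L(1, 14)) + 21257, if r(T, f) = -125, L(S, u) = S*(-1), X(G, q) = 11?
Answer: 21132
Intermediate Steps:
L(S, u) = -S
r(X(11, 7), L(1, 14)) + 21257 = -125 + 21257 = 21132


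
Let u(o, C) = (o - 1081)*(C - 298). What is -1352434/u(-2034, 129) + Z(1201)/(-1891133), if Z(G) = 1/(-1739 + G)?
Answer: -1376006320908001/535610527259990 ≈ -2.5690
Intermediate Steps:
u(o, C) = (-1081 + o)*(-298 + C)
-1352434/u(-2034, 129) + Z(1201)/(-1891133) = -1352434/(322138 - 1081*129 - 298*(-2034) + 129*(-2034)) + 1/((-1739 + 1201)*(-1891133)) = -1352434/(322138 - 139449 + 606132 - 262386) - 1/1891133/(-538) = -1352434/526435 - 1/538*(-1/1891133) = -1352434*1/526435 + 1/1017429554 = -1352434/526435 + 1/1017429554 = -1376006320908001/535610527259990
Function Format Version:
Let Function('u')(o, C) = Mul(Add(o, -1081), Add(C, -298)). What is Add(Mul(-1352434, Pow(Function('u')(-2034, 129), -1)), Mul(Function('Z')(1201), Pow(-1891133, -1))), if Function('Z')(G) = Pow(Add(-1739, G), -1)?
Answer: Rational(-1376006320908001, 535610527259990) ≈ -2.5690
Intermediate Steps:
Function('u')(o, C) = Mul(Add(-1081, o), Add(-298, C))
Add(Mul(-1352434, Pow(Function('u')(-2034, 129), -1)), Mul(Function('Z')(1201), Pow(-1891133, -1))) = Add(Mul(-1352434, Pow(Add(322138, Mul(-1081, 129), Mul(-298, -2034), Mul(129, -2034)), -1)), Mul(Pow(Add(-1739, 1201), -1), Pow(-1891133, -1))) = Add(Mul(-1352434, Pow(Add(322138, -139449, 606132, -262386), -1)), Mul(Pow(-538, -1), Rational(-1, 1891133))) = Add(Mul(-1352434, Pow(526435, -1)), Mul(Rational(-1, 538), Rational(-1, 1891133))) = Add(Mul(-1352434, Rational(1, 526435)), Rational(1, 1017429554)) = Add(Rational(-1352434, 526435), Rational(1, 1017429554)) = Rational(-1376006320908001, 535610527259990)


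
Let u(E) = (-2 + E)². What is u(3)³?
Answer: 1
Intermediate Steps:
u(3)³ = ((-2 + 3)²)³ = (1²)³ = 1³ = 1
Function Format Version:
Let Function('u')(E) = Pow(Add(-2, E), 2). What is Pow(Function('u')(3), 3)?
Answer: 1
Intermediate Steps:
Pow(Function('u')(3), 3) = Pow(Pow(Add(-2, 3), 2), 3) = Pow(Pow(1, 2), 3) = Pow(1, 3) = 1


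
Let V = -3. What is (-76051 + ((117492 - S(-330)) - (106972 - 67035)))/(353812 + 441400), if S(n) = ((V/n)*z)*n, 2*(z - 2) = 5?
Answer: 3035/1590424 ≈ 0.0019083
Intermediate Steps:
z = 9/2 (z = 2 + (½)*5 = 2 + 5/2 = 9/2 ≈ 4.5000)
S(n) = -27/2 (S(n) = (-3/n*(9/2))*n = (-27/(2*n))*n = -27/2)
(-76051 + ((117492 - S(-330)) - (106972 - 67035)))/(353812 + 441400) = (-76051 + ((117492 - 1*(-27/2)) - (106972 - 67035)))/(353812 + 441400) = (-76051 + ((117492 + 27/2) - 1*39937))/795212 = (-76051 + (235011/2 - 39937))*(1/795212) = (-76051 + 155137/2)*(1/795212) = (3035/2)*(1/795212) = 3035/1590424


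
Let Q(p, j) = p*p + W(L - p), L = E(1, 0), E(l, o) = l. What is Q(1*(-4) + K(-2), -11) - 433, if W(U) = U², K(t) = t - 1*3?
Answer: -252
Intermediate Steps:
K(t) = -3 + t (K(t) = t - 3 = -3 + t)
L = 1
Q(p, j) = p² + (1 - p)² (Q(p, j) = p*p + (1 - p)² = p² + (1 - p)²)
Q(1*(-4) + K(-2), -11) - 433 = ((1*(-4) + (-3 - 2))² + (-1 + (1*(-4) + (-3 - 2)))²) - 433 = ((-4 - 5)² + (-1 + (-4 - 5))²) - 433 = ((-9)² + (-1 - 9)²) - 433 = (81 + (-10)²) - 433 = (81 + 100) - 433 = 181 - 433 = -252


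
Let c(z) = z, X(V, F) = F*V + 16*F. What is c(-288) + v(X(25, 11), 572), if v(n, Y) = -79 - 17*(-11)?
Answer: -180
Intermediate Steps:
X(V, F) = 16*F + F*V
v(n, Y) = 108 (v(n, Y) = -79 + 187 = 108)
c(-288) + v(X(25, 11), 572) = -288 + 108 = -180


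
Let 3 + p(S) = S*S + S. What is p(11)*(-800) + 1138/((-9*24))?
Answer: -11146169/108 ≈ -1.0321e+5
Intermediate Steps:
p(S) = -3 + S + S² (p(S) = -3 + (S*S + S) = -3 + (S² + S) = -3 + (S + S²) = -3 + S + S²)
p(11)*(-800) + 1138/((-9*24)) = (-3 + 11 + 11²)*(-800) + 1138/((-9*24)) = (-3 + 11 + 121)*(-800) + 1138/(-216) = 129*(-800) + 1138*(-1/216) = -103200 - 569/108 = -11146169/108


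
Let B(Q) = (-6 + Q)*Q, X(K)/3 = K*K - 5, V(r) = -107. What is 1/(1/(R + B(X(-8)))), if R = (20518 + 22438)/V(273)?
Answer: 3195613/107 ≈ 29866.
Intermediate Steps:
X(K) = -15 + 3*K**2 (X(K) = 3*(K*K - 5) = 3*(K**2 - 5) = 3*(-5 + K**2) = -15 + 3*K**2)
B(Q) = Q*(-6 + Q)
R = -42956/107 (R = (20518 + 22438)/(-107) = 42956*(-1/107) = -42956/107 ≈ -401.46)
1/(1/(R + B(X(-8)))) = 1/(1/(-42956/107 + (-15 + 3*(-8)**2)*(-6 + (-15 + 3*(-8)**2)))) = 1/(1/(-42956/107 + (-15 + 3*64)*(-6 + (-15 + 3*64)))) = 1/(1/(-42956/107 + (-15 + 192)*(-6 + (-15 + 192)))) = 1/(1/(-42956/107 + 177*(-6 + 177))) = 1/(1/(-42956/107 + 177*171)) = 1/(1/(-42956/107 + 30267)) = 1/(1/(3195613/107)) = 1/(107/3195613) = 3195613/107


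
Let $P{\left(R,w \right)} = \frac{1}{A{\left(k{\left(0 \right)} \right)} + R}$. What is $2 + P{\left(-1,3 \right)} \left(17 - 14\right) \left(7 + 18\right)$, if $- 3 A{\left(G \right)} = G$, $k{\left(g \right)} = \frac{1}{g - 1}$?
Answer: $- \frac{221}{2} \approx -110.5$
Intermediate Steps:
$k{\left(g \right)} = \frac{1}{-1 + g}$
$A{\left(G \right)} = - \frac{G}{3}$
$P{\left(R,w \right)} = \frac{1}{\frac{1}{3} + R}$ ($P{\left(R,w \right)} = \frac{1}{- \frac{1}{3 \left(-1 + 0\right)} + R} = \frac{1}{- \frac{1}{3 \left(-1\right)} + R} = \frac{1}{\left(- \frac{1}{3}\right) \left(-1\right) + R} = \frac{1}{\frac{1}{3} + R}$)
$2 + P{\left(-1,3 \right)} \left(17 - 14\right) \left(7 + 18\right) = 2 + \frac{3}{1 + 3 \left(-1\right)} \left(17 - 14\right) \left(7 + 18\right) = 2 + \frac{3}{1 - 3} \left(17 - 14\right) 25 = 2 + \frac{3}{-2} \left(17 - 14\right) 25 = 2 + 3 \left(- \frac{1}{2}\right) 3 \cdot 25 = 2 - \frac{225}{2} = - \frac{221}{2}$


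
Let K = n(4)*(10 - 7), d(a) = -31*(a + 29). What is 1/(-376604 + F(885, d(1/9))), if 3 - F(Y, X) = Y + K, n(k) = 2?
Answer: -1/377492 ≈ -2.6491e-6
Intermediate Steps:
d(a) = -899 - 31*a (d(a) = -31*(29 + a) = -899 - 31*a)
K = 6 (K = 2*(10 - 7) = 2*3 = 6)
F(Y, X) = -3 - Y (F(Y, X) = 3 - (Y + 6) = 3 - (6 + Y) = 3 + (-6 - Y) = -3 - Y)
1/(-376604 + F(885, d(1/9))) = 1/(-376604 + (-3 - 1*885)) = 1/(-376604 + (-3 - 885)) = 1/(-376604 - 888) = 1/(-377492) = -1/377492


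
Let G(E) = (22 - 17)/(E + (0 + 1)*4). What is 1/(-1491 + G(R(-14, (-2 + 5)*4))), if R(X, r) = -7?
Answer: -3/4478 ≈ -0.00066994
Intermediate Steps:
G(E) = 5/(4 + E) (G(E) = 5/(E + 1*4) = 5/(E + 4) = 5/(4 + E))
1/(-1491 + G(R(-14, (-2 + 5)*4))) = 1/(-1491 + 5/(4 - 7)) = 1/(-1491 + 5/(-3)) = 1/(-1491 + 5*(-⅓)) = 1/(-1491 - 5/3) = 1/(-4478/3) = -3/4478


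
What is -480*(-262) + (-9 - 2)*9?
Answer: 125661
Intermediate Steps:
-480*(-262) + (-9 - 2)*9 = 125760 - 11*9 = 125760 - 99 = 125661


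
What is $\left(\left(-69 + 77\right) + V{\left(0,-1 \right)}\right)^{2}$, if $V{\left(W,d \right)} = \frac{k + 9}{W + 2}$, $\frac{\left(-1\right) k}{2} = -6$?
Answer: $\frac{1369}{4} \approx 342.25$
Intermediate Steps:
$k = 12$ ($k = \left(-2\right) \left(-6\right) = 12$)
$V{\left(W,d \right)} = \frac{21}{2 + W}$ ($V{\left(W,d \right)} = \frac{12 + 9}{W + 2} = \frac{21}{2 + W}$)
$\left(\left(-69 + 77\right) + V{\left(0,-1 \right)}\right)^{2} = \left(\left(-69 + 77\right) + \frac{21}{2 + 0}\right)^{2} = \left(8 + \frac{21}{2}\right)^{2} = \left(\frac{37}{2}\right)^{2} = \frac{1369}{4}$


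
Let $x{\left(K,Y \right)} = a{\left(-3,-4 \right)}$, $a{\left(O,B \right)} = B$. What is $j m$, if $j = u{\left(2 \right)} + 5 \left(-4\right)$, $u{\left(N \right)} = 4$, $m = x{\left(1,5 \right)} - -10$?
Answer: $-96$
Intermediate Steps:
$x{\left(K,Y \right)} = -4$
$m = 6$ ($m = -4 - -10 = -4 + 10 = 6$)
$j = -16$ ($j = 4 + 5 \left(-4\right) = 4 - 20 = -16$)
$j m = \left(-16\right) 6 = -96$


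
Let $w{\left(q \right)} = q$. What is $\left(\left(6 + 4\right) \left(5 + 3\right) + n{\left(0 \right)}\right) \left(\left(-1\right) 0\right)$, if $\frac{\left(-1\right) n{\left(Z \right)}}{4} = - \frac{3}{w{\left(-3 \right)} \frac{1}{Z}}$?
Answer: $0$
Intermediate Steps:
$n{\left(Z \right)} = - 4 Z$ ($n{\left(Z \right)} = - 4 \left(- \frac{3}{\left(-3\right) \frac{1}{Z}}\right) = - 4 \left(- 3 \left(- \frac{Z}{3}\right)\right) = - 4 Z$)
$\left(\left(6 + 4\right) \left(5 + 3\right) + n{\left(0 \right)}\right) \left(\left(-1\right) 0\right) = \left(\left(6 + 4\right) \left(5 + 3\right) - 0\right) \left(\left(-1\right) 0\right) = \left(10 \cdot 8 + 0\right) 0 = \left(80 + 0\right) 0 = 80 \cdot 0 = 0$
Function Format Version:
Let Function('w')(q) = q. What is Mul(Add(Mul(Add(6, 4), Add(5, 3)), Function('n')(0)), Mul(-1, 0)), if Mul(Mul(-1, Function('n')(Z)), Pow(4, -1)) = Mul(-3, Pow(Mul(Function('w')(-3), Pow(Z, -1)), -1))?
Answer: 0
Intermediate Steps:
Function('n')(Z) = Mul(-4, Z) (Function('n')(Z) = Mul(-4, Mul(-3, Pow(Mul(-3, Pow(Z, -1)), -1))) = Mul(-4, Mul(-3, Mul(Rational(-1, 3), Z))) = Mul(-4, Z))
Mul(Add(Mul(Add(6, 4), Add(5, 3)), Function('n')(0)), Mul(-1, 0)) = Mul(Add(Mul(Add(6, 4), Add(5, 3)), Mul(-4, 0)), Mul(-1, 0)) = Mul(Add(Mul(10, 8), 0), 0) = Mul(Add(80, 0), 0) = Mul(80, 0) = 0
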